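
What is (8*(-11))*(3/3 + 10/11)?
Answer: -168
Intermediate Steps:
(8*(-11))*(3/3 + 10/11) = -88*(3*(⅓) + 10*(1/11)) = -88*(1 + 10/11) = -88*21/11 = -168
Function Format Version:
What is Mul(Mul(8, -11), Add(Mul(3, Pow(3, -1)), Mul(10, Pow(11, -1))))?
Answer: -168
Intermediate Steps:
Mul(Mul(8, -11), Add(Mul(3, Pow(3, -1)), Mul(10, Pow(11, -1)))) = Mul(-88, Add(Mul(3, Rational(1, 3)), Mul(10, Rational(1, 11)))) = Mul(-88, Add(1, Rational(10, 11))) = Mul(-88, Rational(21, 11)) = -168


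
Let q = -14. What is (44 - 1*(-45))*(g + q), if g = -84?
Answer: -8722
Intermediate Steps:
(44 - 1*(-45))*(g + q) = (44 - 1*(-45))*(-84 - 14) = (44 + 45)*(-98) = 89*(-98) = -8722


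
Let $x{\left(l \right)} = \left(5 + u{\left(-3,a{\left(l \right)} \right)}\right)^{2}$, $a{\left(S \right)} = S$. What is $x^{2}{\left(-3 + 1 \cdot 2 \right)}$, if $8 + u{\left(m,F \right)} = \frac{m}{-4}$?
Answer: $\frac{6561}{256} \approx 25.629$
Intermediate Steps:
$u{\left(m,F \right)} = -8 - \frac{m}{4}$ ($u{\left(m,F \right)} = -8 + \frac{m}{-4} = -8 + m \left(- \frac{1}{4}\right) = -8 - \frac{m}{4}$)
$x{\left(l \right)} = \frac{81}{16}$ ($x{\left(l \right)} = \left(5 - \frac{29}{4}\right)^{2} = \left(- \frac{9}{4}\right)^{2} = \frac{81}{16}$)
$x^{2}{\left(-3 + 1 \cdot 2 \right)} = \left(\frac{81}{16}\right)^{2} = \frac{6561}{256}$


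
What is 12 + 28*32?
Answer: 908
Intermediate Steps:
12 + 28*32 = 12 + 896 = 908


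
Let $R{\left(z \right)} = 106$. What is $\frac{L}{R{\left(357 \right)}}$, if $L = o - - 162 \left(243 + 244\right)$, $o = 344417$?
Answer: $\frac{7987}{2} \approx 3993.5$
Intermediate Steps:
$L = 423311$ ($L = 344417 - - 162 \left(243 + 244\right) = 344417 - \left(-162\right) 487 = 344417 - -78894 = 344417 + 78894 = 423311$)
$\frac{L}{R{\left(357 \right)}} = \frac{423311}{106} = 423311 \cdot \frac{1}{106} = \frac{7987}{2}$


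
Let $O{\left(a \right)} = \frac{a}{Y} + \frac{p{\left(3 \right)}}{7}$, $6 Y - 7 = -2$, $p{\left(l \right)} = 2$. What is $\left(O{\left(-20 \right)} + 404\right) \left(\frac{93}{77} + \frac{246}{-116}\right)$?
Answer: $- \frac{493317}{1421} \approx -347.16$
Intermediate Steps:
$Y = \frac{5}{6}$ ($Y = \frac{7}{6} + \frac{1}{6} \left(-2\right) = \frac{7}{6} - \frac{1}{3} = \frac{5}{6} \approx 0.83333$)
$O{\left(a \right)} = \frac{2}{7} + \frac{6 a}{5}$ ($O{\left(a \right)} = \frac{a}{\frac{5}{6}} + \frac{2}{7} = a \frac{6}{5} + 2 \cdot \frac{1}{7} = \frac{6 a}{5} + \frac{2}{7} = \frac{2}{7} + \frac{6 a}{5}$)
$\left(O{\left(-20 \right)} + 404\right) \left(\frac{93}{77} + \frac{246}{-116}\right) = \left(\left(\frac{2}{7} + \frac{6}{5} \left(-20\right)\right) + 404\right) \left(\frac{93}{77} + \frac{246}{-116}\right) = \left(\left(\frac{2}{7} - 24\right) + 404\right) \left(93 \cdot \frac{1}{77} + 246 \left(- \frac{1}{116}\right)\right) = \left(- \frac{166}{7} + 404\right) \left(\frac{93}{77} - \frac{123}{58}\right) = \frac{2662}{7} \left(- \frac{4077}{4466}\right) = - \frac{493317}{1421}$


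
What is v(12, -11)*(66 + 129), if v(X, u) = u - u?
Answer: 0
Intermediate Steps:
v(X, u) = 0
v(12, -11)*(66 + 129) = 0*(66 + 129) = 0*195 = 0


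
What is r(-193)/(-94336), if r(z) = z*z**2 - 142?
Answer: 7189199/94336 ≈ 76.208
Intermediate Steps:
r(z) = -142 + z**3 (r(z) = z**3 - 142 = -142 + z**3)
r(-193)/(-94336) = (-142 + (-193)**3)/(-94336) = (-142 - 7189057)*(-1/94336) = -7189199*(-1/94336) = 7189199/94336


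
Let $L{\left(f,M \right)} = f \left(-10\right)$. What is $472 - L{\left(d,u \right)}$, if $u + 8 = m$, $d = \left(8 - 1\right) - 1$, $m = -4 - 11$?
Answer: $532$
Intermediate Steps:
$m = -15$ ($m = -4 - 11 = -15$)
$d = 6$ ($d = 7 - 1 = 6$)
$u = -23$ ($u = -8 - 15 = -23$)
$L{\left(f,M \right)} = - 10 f$
$472 - L{\left(d,u \right)} = 472 - \left(-10\right) 6 = 472 - -60 = 472 + 60 = 532$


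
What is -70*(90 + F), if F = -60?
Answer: -2100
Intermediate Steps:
-70*(90 + F) = -70*(90 - 60) = -70*30 = -2100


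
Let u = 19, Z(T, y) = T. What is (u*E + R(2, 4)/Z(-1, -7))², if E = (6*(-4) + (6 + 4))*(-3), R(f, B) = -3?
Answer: 641601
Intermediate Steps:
E = 42 (E = (-24 + 10)*(-3) = -14*(-3) = 42)
(u*E + R(2, 4)/Z(-1, -7))² = (19*42 - 3/(-1))² = (798 - 1*(-3))² = (798 + 3)² = 801² = 641601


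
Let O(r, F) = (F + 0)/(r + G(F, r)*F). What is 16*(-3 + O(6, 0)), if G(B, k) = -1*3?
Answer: -48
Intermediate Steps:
G(B, k) = -3
O(r, F) = F/(r - 3*F) (O(r, F) = (F + 0)/(r - 3*F) = F/(r - 3*F))
16*(-3 + O(6, 0)) = 16*(-3 + 0/(6 - 3*0)) = 16*(-3 + 0/(6 + 0)) = 16*(-3 + 0/6) = 16*(-3 + 0*(1/6)) = 16*(-3 + 0) = 16*(-3) = -48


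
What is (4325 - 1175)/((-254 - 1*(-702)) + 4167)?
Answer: 630/923 ≈ 0.68256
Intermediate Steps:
(4325 - 1175)/((-254 - 1*(-702)) + 4167) = 3150/((-254 + 702) + 4167) = 3150/(448 + 4167) = 3150/4615 = 3150*(1/4615) = 630/923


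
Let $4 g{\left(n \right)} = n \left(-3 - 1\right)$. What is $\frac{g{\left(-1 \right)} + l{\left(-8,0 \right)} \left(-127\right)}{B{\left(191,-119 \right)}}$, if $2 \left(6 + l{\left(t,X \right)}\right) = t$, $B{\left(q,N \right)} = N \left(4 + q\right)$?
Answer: $- \frac{1271}{23205} \approx -0.054773$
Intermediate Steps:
$g{\left(n \right)} = - n$ ($g{\left(n \right)} = \frac{n \left(-3 - 1\right)}{4} = \frac{n \left(-4\right)}{4} = \frac{\left(-4\right) n}{4} = - n$)
$l{\left(t,X \right)} = -6 + \frac{t}{2}$
$\frac{g{\left(-1 \right)} + l{\left(-8,0 \right)} \left(-127\right)}{B{\left(191,-119 \right)}} = \frac{\left(-1\right) \left(-1\right) + \left(-6 + \frac{1}{2} \left(-8\right)\right) \left(-127\right)}{\left(-119\right) \left(4 + 191\right)} = \frac{1 + \left(-6 - 4\right) \left(-127\right)}{\left(-119\right) 195} = \frac{1 - -1270}{-23205} = \left(1 + 1270\right) \left(- \frac{1}{23205}\right) = 1271 \left(- \frac{1}{23205}\right) = - \frac{1271}{23205}$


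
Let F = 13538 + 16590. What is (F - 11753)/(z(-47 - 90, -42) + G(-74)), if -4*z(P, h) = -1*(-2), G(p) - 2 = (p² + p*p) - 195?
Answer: 36750/21517 ≈ 1.7080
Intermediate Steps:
G(p) = -193 + 2*p² (G(p) = 2 + ((p² + p*p) - 195) = 2 + ((p² + p²) - 195) = 2 + (2*p² - 195) = 2 + (-195 + 2*p²) = -193 + 2*p²)
z(P, h) = -½ (z(P, h) = -(-1)*(-2)/4 = -¼*2 = -½)
F = 30128
(F - 11753)/(z(-47 - 90, -42) + G(-74)) = (30128 - 11753)/(-½ + (-193 + 2*(-74)²)) = 18375/(-½ + (-193 + 2*5476)) = 18375/(-½ + (-193 + 10952)) = 18375/(-½ + 10759) = 18375/(21517/2) = 18375*(2/21517) = 36750/21517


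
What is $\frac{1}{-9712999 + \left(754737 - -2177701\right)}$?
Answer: $- \frac{1}{6780561} \approx -1.4748 \cdot 10^{-7}$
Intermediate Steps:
$\frac{1}{-9712999 + \left(754737 - -2177701\right)} = \frac{1}{-9712999 + \left(754737 + 2177701\right)} = \frac{1}{-9712999 + 2932438} = \frac{1}{-6780561} = - \frac{1}{6780561}$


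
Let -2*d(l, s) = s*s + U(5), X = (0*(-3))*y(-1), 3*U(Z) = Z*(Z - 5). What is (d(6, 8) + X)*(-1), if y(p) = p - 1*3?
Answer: 32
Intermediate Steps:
y(p) = -3 + p (y(p) = p - 3 = -3 + p)
U(Z) = Z*(-5 + Z)/3 (U(Z) = (Z*(Z - 5))/3 = (Z*(-5 + Z))/3 = Z*(-5 + Z)/3)
X = 0 (X = (0*(-3))*(-3 - 1) = 0*(-4) = 0)
d(l, s) = -s²/2 (d(l, s) = -(s*s + (⅓)*5*(-5 + 5))/2 = -(s² + (⅓)*5*0)/2 = -(s² + 0)/2 = -s²/2)
(d(6, 8) + X)*(-1) = (-½*8² + 0)*(-1) = (-½*64 + 0)*(-1) = (-32 + 0)*(-1) = -32*(-1) = 32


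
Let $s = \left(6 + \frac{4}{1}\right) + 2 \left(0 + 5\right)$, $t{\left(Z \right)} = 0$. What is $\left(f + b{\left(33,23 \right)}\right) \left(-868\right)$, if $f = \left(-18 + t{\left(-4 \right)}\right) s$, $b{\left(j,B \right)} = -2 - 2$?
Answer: $315952$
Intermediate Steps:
$b{\left(j,B \right)} = -4$ ($b{\left(j,B \right)} = -2 - 2 = -4$)
$s = 20$ ($s = \left(6 + 4 \cdot 1\right) + 2 \cdot 5 = \left(6 + 4\right) + 10 = 10 + 10 = 20$)
$f = -360$ ($f = \left(-18 + 0\right) 20 = \left(-18\right) 20 = -360$)
$\left(f + b{\left(33,23 \right)}\right) \left(-868\right) = \left(-360 - 4\right) \left(-868\right) = \left(-364\right) \left(-868\right) = 315952$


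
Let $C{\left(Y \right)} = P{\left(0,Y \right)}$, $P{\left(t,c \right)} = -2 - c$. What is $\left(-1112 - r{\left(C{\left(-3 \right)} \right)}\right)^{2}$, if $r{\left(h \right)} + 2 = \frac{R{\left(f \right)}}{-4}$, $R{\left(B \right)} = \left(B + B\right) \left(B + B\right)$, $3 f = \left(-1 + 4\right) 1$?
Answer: $1229881$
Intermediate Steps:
$f = 1$ ($f = \frac{\left(-1 + 4\right) 1}{3} = \frac{3 \cdot 1}{3} = \frac{1}{3} \cdot 3 = 1$)
$C{\left(Y \right)} = -2 - Y$
$R{\left(B \right)} = 4 B^{2}$ ($R{\left(B \right)} = 2 B 2 B = 4 B^{2}$)
$r{\left(h \right)} = -3$ ($r{\left(h \right)} = -2 + \frac{4 \cdot 1^{2}}{-4} = -2 + 4 \cdot 1 \left(- \frac{1}{4}\right) = -2 + 4 \left(- \frac{1}{4}\right) = -2 - 1 = -3$)
$\left(-1112 - r{\left(C{\left(-3 \right)} \right)}\right)^{2} = \left(-1112 - -3\right)^{2} = \left(-1112 + 3\right)^{2} = \left(-1109\right)^{2} = 1229881$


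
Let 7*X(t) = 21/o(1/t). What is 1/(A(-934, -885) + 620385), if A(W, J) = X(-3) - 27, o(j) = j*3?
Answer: 1/620355 ≈ 1.6120e-6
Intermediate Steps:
o(j) = 3*j
X(t) = t (X(t) = (21/((3*(1/t))))/7 = (21/((3/t)))/7 = (21*(t/3))/7 = (7*t)/7 = t)
A(W, J) = -30 (A(W, J) = -3 - 27 = -30)
1/(A(-934, -885) + 620385) = 1/(-30 + 620385) = 1/620355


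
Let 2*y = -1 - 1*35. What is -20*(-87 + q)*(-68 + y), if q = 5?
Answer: -141040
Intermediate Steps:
y = -18 (y = (-1 - 1*35)/2 = (-1 - 35)/2 = (1/2)*(-36) = -18)
-20*(-87 + q)*(-68 + y) = -20*(-87 + 5)*(-68 - 18) = -(-1640)*(-86) = -20*7052 = -141040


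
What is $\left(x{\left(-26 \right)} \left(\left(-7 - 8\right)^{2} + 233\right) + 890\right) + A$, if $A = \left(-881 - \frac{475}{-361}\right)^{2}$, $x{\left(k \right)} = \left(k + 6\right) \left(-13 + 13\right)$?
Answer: $\frac{279679086}{361} \approx 7.7473 \cdot 10^{5}$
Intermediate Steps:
$x{\left(k \right)} = 0$ ($x{\left(k \right)} = \left(6 + k\right) 0 = 0$)
$A = \frac{279357796}{361}$ ($A = \left(-881 - - \frac{25}{19}\right)^{2} = \left(-881 + \frac{25}{19}\right)^{2} = \left(- \frac{16714}{19}\right)^{2} = \frac{279357796}{361} \approx 7.7384 \cdot 10^{5}$)
$\left(x{\left(-26 \right)} \left(\left(-7 - 8\right)^{2} + 233\right) + 890\right) + A = \left(0 \left(\left(-7 - 8\right)^{2} + 233\right) + 890\right) + \frac{279357796}{361} = \left(0 \left(\left(-15\right)^{2} + 233\right) + 890\right) + \frac{279357796}{361} = \left(0 \left(225 + 233\right) + 890\right) + \frac{279357796}{361} = \left(0 \cdot 458 + 890\right) + \frac{279357796}{361} = \left(0 + 890\right) + \frac{279357796}{361} = 890 + \frac{279357796}{361} = \frac{279679086}{361}$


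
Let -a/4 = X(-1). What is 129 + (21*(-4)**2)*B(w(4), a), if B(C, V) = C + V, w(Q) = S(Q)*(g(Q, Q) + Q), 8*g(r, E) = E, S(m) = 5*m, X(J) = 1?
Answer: 29025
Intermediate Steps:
g(r, E) = E/8
a = -4 (a = -4*1 = -4)
w(Q) = 45*Q**2/8 (w(Q) = (5*Q)*(Q/8 + Q) = (5*Q)*(9*Q/8) = 45*Q**2/8)
129 + (21*(-4)**2)*B(w(4), a) = 129 + (21*(-4)**2)*((45/8)*4**2 - 4) = 129 + (21*16)*((45/8)*16 - 4) = 129 + 336*(90 - 4) = 129 + 336*86 = 129 + 28896 = 29025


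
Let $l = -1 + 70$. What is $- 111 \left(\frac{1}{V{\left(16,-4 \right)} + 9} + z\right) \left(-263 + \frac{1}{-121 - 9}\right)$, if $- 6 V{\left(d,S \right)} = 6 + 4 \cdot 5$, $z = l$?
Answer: $\frac{3677549769}{1820} \approx 2.0206 \cdot 10^{6}$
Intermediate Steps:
$l = 69$
$z = 69$
$V{\left(d,S \right)} = - \frac{13}{3}$ ($V{\left(d,S \right)} = - \frac{6 + 4 \cdot 5}{6} = - \frac{6 + 20}{6} = \left(- \frac{1}{6}\right) 26 = - \frac{13}{3}$)
$- 111 \left(\frac{1}{V{\left(16,-4 \right)} + 9} + z\right) \left(-263 + \frac{1}{-121 - 9}\right) = - 111 \left(\frac{1}{- \frac{13}{3} + 9} + 69\right) \left(-263 + \frac{1}{-121 - 9}\right) = - 111 \left(\frac{1}{\frac{14}{3}} + 69\right) \left(-263 + \frac{1}{-130}\right) = - 111 \left(\frac{3}{14} + 69\right) \left(-263 - \frac{1}{130}\right) = - 111 \cdot \frac{969}{14} \left(- \frac{34191}{130}\right) = \left(-111\right) \left(- \frac{33131079}{1820}\right) = \frac{3677549769}{1820}$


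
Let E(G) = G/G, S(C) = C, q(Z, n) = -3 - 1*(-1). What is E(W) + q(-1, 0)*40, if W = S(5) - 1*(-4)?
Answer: -79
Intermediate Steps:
q(Z, n) = -2 (q(Z, n) = -3 + 1 = -2)
W = 9 (W = 5 - 1*(-4) = 5 + 4 = 9)
E(G) = 1
E(W) + q(-1, 0)*40 = 1 - 2*40 = 1 - 80 = -79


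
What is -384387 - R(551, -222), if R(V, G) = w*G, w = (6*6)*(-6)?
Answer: -432339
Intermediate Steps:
w = -216 (w = 36*(-6) = -216)
R(V, G) = -216*G
-384387 - R(551, -222) = -384387 - (-216)*(-222) = -384387 - 1*47952 = -384387 - 47952 = -432339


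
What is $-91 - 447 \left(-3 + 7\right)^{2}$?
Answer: $-7243$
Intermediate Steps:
$-91 - 447 \left(-3 + 7\right)^{2} = -91 - 447 \cdot 4^{2} = -91 - 7152 = -7243$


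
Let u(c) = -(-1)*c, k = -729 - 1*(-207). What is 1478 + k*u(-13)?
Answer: 8264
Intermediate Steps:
k = -522 (k = -729 + 207 = -522)
u(c) = c
1478 + k*u(-13) = 1478 - 522*(-13) = 1478 + 6786 = 8264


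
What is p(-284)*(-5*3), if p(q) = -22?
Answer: 330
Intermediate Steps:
p(-284)*(-5*3) = -(-110)*3 = -22*(-15) = 330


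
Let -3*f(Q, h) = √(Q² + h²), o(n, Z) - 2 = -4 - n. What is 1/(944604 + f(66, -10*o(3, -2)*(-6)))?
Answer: 236151/223069176583 + √2621/446138353166 ≈ 1.0588e-6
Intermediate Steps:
o(n, Z) = -2 - n (o(n, Z) = 2 + (-4 - n) = -2 - n)
f(Q, h) = -√(Q² + h²)/3
1/(944604 + f(66, -10*o(3, -2)*(-6))) = 1/(944604 - √(66² + (-10*(-2 - 1*3)*(-6))²)/3) = 1/(944604 - √(4356 + (-10*(-2 - 3)*(-6))²)/3) = 1/(944604 - √(4356 + (-10*(-5)*(-6))²)/3) = 1/(944604 - √(4356 + (50*(-6))²)/3) = 1/(944604 - √(4356 + (-300)²)/3) = 1/(944604 - √(4356 + 90000)/3) = 1/(944604 - 2*√2621)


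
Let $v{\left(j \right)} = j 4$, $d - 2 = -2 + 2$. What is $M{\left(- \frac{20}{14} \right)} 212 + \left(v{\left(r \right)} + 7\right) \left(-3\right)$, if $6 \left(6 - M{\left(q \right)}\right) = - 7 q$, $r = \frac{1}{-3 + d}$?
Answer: $\frac{2729}{3} \approx 909.67$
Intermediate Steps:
$d = 2$ ($d = 2 + \left(-2 + 2\right) = 2 + 0 = 2$)
$r = -1$ ($r = \frac{1}{-3 + 2} = \frac{1}{-1} = -1$)
$v{\left(j \right)} = 4 j$
$M{\left(q \right)} = 6 + \frac{7 q}{6}$ ($M{\left(q \right)} = 6 - \frac{\left(-7\right) q}{6} = 6 + \frac{7 q}{6}$)
$M{\left(- \frac{20}{14} \right)} 212 + \left(v{\left(r \right)} + 7\right) \left(-3\right) = \left(6 + \frac{7 \left(- \frac{20}{14}\right)}{6}\right) 212 + \left(4 \left(-1\right) + 7\right) \left(-3\right) = \left(6 + \frac{7 \left(\left(-20\right) \frac{1}{14}\right)}{6}\right) 212 + \left(-4 + 7\right) \left(-3\right) = \left(6 + \frac{7}{6} \left(- \frac{10}{7}\right)\right) 212 + 3 \left(-3\right) = \left(6 - \frac{5}{3}\right) 212 - 9 = \frac{13}{3} \cdot 212 - 9 = \frac{2756}{3} - 9 = \frac{2729}{3}$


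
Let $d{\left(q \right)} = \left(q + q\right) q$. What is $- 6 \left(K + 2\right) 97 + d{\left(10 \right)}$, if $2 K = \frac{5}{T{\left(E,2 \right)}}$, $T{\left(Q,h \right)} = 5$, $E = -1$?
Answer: $-1255$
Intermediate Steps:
$d{\left(q \right)} = 2 q^{2}$ ($d{\left(q \right)} = 2 q q = 2 q^{2}$)
$K = \frac{1}{2}$ ($K = \frac{5 \cdot \frac{1}{5}}{2} = \frac{1}{2} \cdot 1 = \frac{1}{2} \approx 0.5$)
$- 6 \left(K + 2\right) 97 + d{\left(10 \right)} = - 6 \left(\frac{1}{2} + 2\right) 97 + 2 \cdot 10^{2} = \left(-6\right) \frac{5}{2} \cdot 97 + 2 \cdot 100 = \left(-15\right) 97 + 200 = -1455 + 200 = -1255$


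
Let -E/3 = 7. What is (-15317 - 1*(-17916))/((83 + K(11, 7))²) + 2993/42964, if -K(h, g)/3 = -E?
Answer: 28215159/4296400 ≈ 6.5672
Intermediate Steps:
E = -21 (E = -3*7 = -21)
K(h, g) = -63 (K(h, g) = -(-3)*(-21) = -3*21 = -63)
(-15317 - 1*(-17916))/((83 + K(11, 7))²) + 2993/42964 = (-15317 - 1*(-17916))/((83 - 63)²) + 2993/42964 = (-15317 + 17916)/(20²) + 2993*(1/42964) = 2599/400 + 2993/42964 = 28215159/4296400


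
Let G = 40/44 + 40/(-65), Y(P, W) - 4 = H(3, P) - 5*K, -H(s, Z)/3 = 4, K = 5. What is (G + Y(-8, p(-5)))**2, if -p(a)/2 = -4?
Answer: 21874329/20449 ≈ 1069.7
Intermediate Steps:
p(a) = 8 (p(a) = -2*(-4) = 8)
H(s, Z) = -12 (H(s, Z) = -3*4 = -12)
Y(P, W) = -33 (Y(P, W) = 4 + (-12 - 5*5) = 4 + (-12 - 25) = 4 - 37 = -33)
G = 42/143 (G = 40*(1/44) + 40*(-1/65) = 10/11 - 8/13 = 42/143 ≈ 0.29371)
(G + Y(-8, p(-5)))**2 = (42/143 - 33)**2 = (-4677/143)**2 = 21874329/20449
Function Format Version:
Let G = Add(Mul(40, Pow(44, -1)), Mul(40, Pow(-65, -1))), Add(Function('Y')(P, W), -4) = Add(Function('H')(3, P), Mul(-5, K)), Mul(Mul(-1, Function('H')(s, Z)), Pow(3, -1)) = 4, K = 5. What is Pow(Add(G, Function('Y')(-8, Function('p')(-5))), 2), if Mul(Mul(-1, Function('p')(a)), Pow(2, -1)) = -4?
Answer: Rational(21874329, 20449) ≈ 1069.7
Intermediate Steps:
Function('p')(a) = 8 (Function('p')(a) = Mul(-2, -4) = 8)
Function('H')(s, Z) = -12 (Function('H')(s, Z) = Mul(-3, 4) = -12)
Function('Y')(P, W) = -33 (Function('Y')(P, W) = Add(4, Add(-12, Mul(-5, 5))) = Add(4, Add(-12, -25)) = Add(4, -37) = -33)
G = Rational(42, 143) (G = Add(Mul(40, Rational(1, 44)), Mul(40, Rational(-1, 65))) = Add(Rational(10, 11), Rational(-8, 13)) = Rational(42, 143) ≈ 0.29371)
Pow(Add(G, Function('Y')(-8, Function('p')(-5))), 2) = Pow(Add(Rational(42, 143), -33), 2) = Pow(Rational(-4677, 143), 2) = Rational(21874329, 20449)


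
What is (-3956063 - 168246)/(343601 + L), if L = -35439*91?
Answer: 4124309/2881348 ≈ 1.4314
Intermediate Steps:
L = -3224949
(-3956063 - 168246)/(343601 + L) = (-3956063 - 168246)/(343601 - 3224949) = -4124309/(-2881348) = -4124309*(-1/2881348) = 4124309/2881348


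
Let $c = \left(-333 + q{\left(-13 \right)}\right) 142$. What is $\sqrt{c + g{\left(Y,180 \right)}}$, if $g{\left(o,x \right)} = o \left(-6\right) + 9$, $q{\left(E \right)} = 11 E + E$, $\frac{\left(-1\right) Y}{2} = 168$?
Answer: $i \sqrt{67413} \approx 259.64 i$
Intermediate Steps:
$Y = -336$ ($Y = \left(-2\right) 168 = -336$)
$q{\left(E \right)} = 12 E$
$g{\left(o,x \right)} = 9 - 6 o$ ($g{\left(o,x \right)} = - 6 o + 9 = 9 - 6 o$)
$c = -69438$ ($c = \left(-333 + 12 \left(-13\right)\right) 142 = \left(-333 - 156\right) 142 = \left(-489\right) 142 = -69438$)
$\sqrt{c + g{\left(Y,180 \right)}} = \sqrt{-69438 + \left(9 - -2016\right)} = \sqrt{-69438 + \left(9 + 2016\right)} = \sqrt{-69438 + 2025} = \sqrt{-67413} = i \sqrt{67413}$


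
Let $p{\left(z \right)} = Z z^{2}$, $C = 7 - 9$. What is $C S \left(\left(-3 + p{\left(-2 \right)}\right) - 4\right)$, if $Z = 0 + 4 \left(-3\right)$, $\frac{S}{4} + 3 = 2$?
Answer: $-440$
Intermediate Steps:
$S = -4$ ($S = -12 + 4 \cdot 2 = -12 + 8 = -4$)
$C = -2$
$Z = -12$ ($Z = 0 - 12 = -12$)
$p{\left(z \right)} = - 12 z^{2}$
$C S \left(\left(-3 + p{\left(-2 \right)}\right) - 4\right) = \left(-2\right) \left(-4\right) \left(\left(-3 - 12 \left(-2\right)^{2}\right) - 4\right) = 8 \left(\left(-3 - 48\right) - 4\right) = 8 \left(-51 - 4\right) = 8 \left(-55\right) = -440$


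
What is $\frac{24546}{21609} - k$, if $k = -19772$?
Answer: $\frac{142425898}{7203} \approx 19773.0$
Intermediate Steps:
$\frac{24546}{21609} - k = \frac{24546}{21609} - -19772 = 24546 \cdot \frac{1}{21609} + 19772 = \frac{8182}{7203} + 19772 = \frac{142425898}{7203}$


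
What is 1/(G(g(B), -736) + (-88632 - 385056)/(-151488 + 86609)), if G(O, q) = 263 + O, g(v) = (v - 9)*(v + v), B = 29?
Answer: 64879/92796505 ≈ 0.00069915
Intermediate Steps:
g(v) = 2*v*(-9 + v) (g(v) = (-9 + v)*(2*v) = 2*v*(-9 + v))
1/(G(g(B), -736) + (-88632 - 385056)/(-151488 + 86609)) = 1/((263 + 2*29*(-9 + 29)) + (-88632 - 385056)/(-151488 + 86609)) = 1/((263 + 2*29*20) - 473688/(-64879)) = 1/((263 + 1160) - 473688*(-1/64879)) = 1/(1423 + 473688/64879) = 1/(92796505/64879) = 64879/92796505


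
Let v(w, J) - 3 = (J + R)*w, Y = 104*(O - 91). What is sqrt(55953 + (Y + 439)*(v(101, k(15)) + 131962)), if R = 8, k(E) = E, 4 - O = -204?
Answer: sqrt(1693024769) ≈ 41146.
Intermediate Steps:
O = 208 (O = 4 - 1*(-204) = 4 + 204 = 208)
Y = 12168 (Y = 104*(208 - 91) = 104*117 = 12168)
v(w, J) = 3 + w*(8 + J) (v(w, J) = 3 + (J + 8)*w = 3 + (8 + J)*w = 3 + w*(8 + J))
sqrt(55953 + (Y + 439)*(v(101, k(15)) + 131962)) = sqrt(55953 + (12168 + 439)*((3 + 8*101 + 15*101) + 131962)) = sqrt(55953 + 12607*((3 + 808 + 1515) + 131962)) = sqrt(55953 + 12607*(2326 + 131962)) = sqrt(55953 + 12607*134288) = sqrt(55953 + 1692968816) = sqrt(1693024769)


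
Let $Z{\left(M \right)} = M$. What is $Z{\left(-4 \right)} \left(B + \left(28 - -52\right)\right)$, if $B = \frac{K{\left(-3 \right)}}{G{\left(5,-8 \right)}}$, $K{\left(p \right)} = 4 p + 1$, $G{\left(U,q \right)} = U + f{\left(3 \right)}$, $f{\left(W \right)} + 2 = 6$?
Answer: $- \frac{2836}{9} \approx -315.11$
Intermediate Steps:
$f{\left(W \right)} = 4$ ($f{\left(W \right)} = -2 + 6 = 4$)
$G{\left(U,q \right)} = 4 + U$ ($G{\left(U,q \right)} = U + 4 = 4 + U$)
$K{\left(p \right)} = 1 + 4 p$
$B = - \frac{11}{9}$ ($B = \frac{1 + 4 \left(-3\right)}{4 + 5} = \frac{1 - 12}{9} = \left(-11\right) \frac{1}{9} = - \frac{11}{9} \approx -1.2222$)
$Z{\left(-4 \right)} \left(B + \left(28 - -52\right)\right) = - 4 \left(- \frac{11}{9} + \left(28 - -52\right)\right) = - 4 \left(- \frac{11}{9} + \left(28 + 52\right)\right) = - 4 \left(- \frac{11}{9} + 80\right) = \left(-4\right) \frac{709}{9} = - \frac{2836}{9}$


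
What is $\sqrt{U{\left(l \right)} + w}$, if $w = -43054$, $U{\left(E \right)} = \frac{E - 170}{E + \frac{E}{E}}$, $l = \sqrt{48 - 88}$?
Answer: $\sqrt{6} \sqrt{\frac{-7204 - 14351 i \sqrt{10}}{1 + 2 i \sqrt{10}}} \approx 0.063561 + 207.5 i$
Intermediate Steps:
$l = 2 i \sqrt{10}$ ($l = \sqrt{-40} = 2 i \sqrt{10} \approx 6.3246 i$)
$U{\left(E \right)} = \frac{-170 + E}{1 + E}$ ($U{\left(E \right)} = \frac{-170 + E}{E + 1} = \frac{-170 + E}{1 + E}$)
$\sqrt{U{\left(l \right)} + w} = \sqrt{\frac{-170 + 2 i \sqrt{10}}{1 + 2 i \sqrt{10}} - 43054} = \sqrt{-43054 + \frac{-170 + 2 i \sqrt{10}}{1 + 2 i \sqrt{10}}}$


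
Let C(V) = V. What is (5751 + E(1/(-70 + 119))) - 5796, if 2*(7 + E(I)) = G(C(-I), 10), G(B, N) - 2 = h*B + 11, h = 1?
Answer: -2230/49 ≈ -45.510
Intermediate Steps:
G(B, N) = 13 + B (G(B, N) = 2 + (1*B + 11) = 2 + (B + 11) = 2 + (11 + B) = 13 + B)
E(I) = -½ - I/2 (E(I) = -7 + (13 - I)/2 = -7 + (13/2 - I/2) = -½ - I/2)
(5751 + E(1/(-70 + 119))) - 5796 = (5751 + (-½ - 1/(2*(-70 + 119)))) - 5796 = (5751 + (-½ - ½/49)) - 5796 = (5751 + (-½ - ½*1/49)) - 5796 = (5751 + (-½ - 1/98)) - 5796 = (5751 - 25/49) - 5796 = 281774/49 - 5796 = -2230/49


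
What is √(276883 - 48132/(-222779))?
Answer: √13741847703263431/222779 ≈ 526.20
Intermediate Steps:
√(276883 - 48132/(-222779)) = √(276883 - 48132*(-1/222779)) = √(276883 + 48132/222779) = √(61683765989/222779) = √13741847703263431/222779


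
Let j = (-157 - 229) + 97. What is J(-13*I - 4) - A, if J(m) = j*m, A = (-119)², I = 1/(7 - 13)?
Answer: -81787/6 ≈ -13631.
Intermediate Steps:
I = -⅙ (I = 1/(-6) = -⅙ ≈ -0.16667)
A = 14161
j = -289 (j = -386 + 97 = -289)
J(m) = -289*m
J(-13*I - 4) - A = -289*(-13*(-⅙) - 4) - 1*14161 = -289*(13/6 - 4) - 14161 = -289*(-11/6) - 14161 = 3179/6 - 14161 = -81787/6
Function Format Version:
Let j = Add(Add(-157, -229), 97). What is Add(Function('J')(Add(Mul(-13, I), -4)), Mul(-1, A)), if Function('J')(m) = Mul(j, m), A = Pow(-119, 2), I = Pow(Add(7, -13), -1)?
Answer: Rational(-81787, 6) ≈ -13631.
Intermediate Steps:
I = Rational(-1, 6) (I = Pow(-6, -1) = Rational(-1, 6) ≈ -0.16667)
A = 14161
j = -289 (j = Add(-386, 97) = -289)
Function('J')(m) = Mul(-289, m)
Add(Function('J')(Add(Mul(-13, I), -4)), Mul(-1, A)) = Add(Mul(-289, Add(Mul(-13, Rational(-1, 6)), -4)), Mul(-1, 14161)) = Add(Mul(-289, Add(Rational(13, 6), -4)), -14161) = Add(Mul(-289, Rational(-11, 6)), -14161) = Add(Rational(3179, 6), -14161) = Rational(-81787, 6)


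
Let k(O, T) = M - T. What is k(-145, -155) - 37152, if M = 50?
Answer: -36947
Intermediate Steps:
k(O, T) = 50 - T
k(-145, -155) - 37152 = (50 - 1*(-155)) - 37152 = (50 + 155) - 37152 = 205 - 37152 = -36947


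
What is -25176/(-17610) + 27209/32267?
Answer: 215250747/94703645 ≈ 2.2729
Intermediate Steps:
-25176/(-17610) + 27209/32267 = -25176*(-1/17610) + 27209*(1/32267) = 4196/2935 + 27209/32267 = 215250747/94703645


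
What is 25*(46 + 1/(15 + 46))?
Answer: 70175/61 ≈ 1150.4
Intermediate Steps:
25*(46 + 1/(15 + 46)) = 25*(46 + 1/61) = 25*(2807/61) = 70175/61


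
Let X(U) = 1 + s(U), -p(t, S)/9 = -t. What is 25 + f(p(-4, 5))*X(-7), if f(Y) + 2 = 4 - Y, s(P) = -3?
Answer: -51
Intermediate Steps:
p(t, S) = 9*t (p(t, S) = -(-9)*t = 9*t)
X(U) = -2 (X(U) = 1 - 3 = -2)
f(Y) = 2 - Y (f(Y) = -2 + (4 - Y) = 2 - Y)
25 + f(p(-4, 5))*X(-7) = 25 + (2 - 9*(-4))*(-2) = 25 + (2 - 1*(-36))*(-2) = 25 + (2 + 36)*(-2) = 25 + 38*(-2) = 25 - 76 = -51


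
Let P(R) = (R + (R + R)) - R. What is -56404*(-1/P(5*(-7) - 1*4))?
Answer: -28202/39 ≈ -723.13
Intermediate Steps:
P(R) = 2*R (P(R) = (R + 2*R) - R = 3*R - R = 2*R)
-56404*(-1/P(5*(-7) - 1*4)) = -56404*(-1/(2*(5*(-7) - 1*4))) = -56404*(-1/(2*(-35 - 4))) = -56404/((-2*(-39))) = -56404/((-1*(-78))) = -56404/78 = -56404*1/78 = -28202/39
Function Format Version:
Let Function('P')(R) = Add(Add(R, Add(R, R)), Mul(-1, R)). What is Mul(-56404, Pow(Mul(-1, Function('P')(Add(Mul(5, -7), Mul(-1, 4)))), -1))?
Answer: Rational(-28202, 39) ≈ -723.13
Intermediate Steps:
Function('P')(R) = Mul(2, R) (Function('P')(R) = Add(Add(R, Mul(2, R)), Mul(-1, R)) = Add(Mul(3, R), Mul(-1, R)) = Mul(2, R))
Mul(-56404, Pow(Mul(-1, Function('P')(Add(Mul(5, -7), Mul(-1, 4)))), -1)) = Mul(-56404, Pow(Mul(-1, Mul(2, Add(Mul(5, -7), Mul(-1, 4)))), -1)) = Mul(-56404, Pow(Mul(-1, Mul(2, Add(-35, -4))), -1)) = Mul(-56404, Pow(Mul(-1, Mul(2, -39)), -1)) = Mul(-56404, Pow(Mul(-1, -78), -1)) = Mul(-56404, Pow(78, -1)) = Mul(-56404, Rational(1, 78)) = Rational(-28202, 39)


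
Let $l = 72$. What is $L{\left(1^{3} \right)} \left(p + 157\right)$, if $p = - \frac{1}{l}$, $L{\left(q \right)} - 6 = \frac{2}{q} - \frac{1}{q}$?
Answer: $\frac{79121}{72} \approx 1098.9$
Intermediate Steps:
$L{\left(q \right)} = 6 + \frac{1}{q}$ ($L{\left(q \right)} = 6 + \left(\frac{2}{q} - \frac{1}{q}\right) = 6 + \frac{1}{q}$)
$p = - \frac{1}{72} \approx -0.013889$
$L{\left(1^{3} \right)} \left(p + 157\right) = \left(6 + \frac{1}{1^{3}}\right) \left(- \frac{1}{72} + 157\right) = \left(6 + 1^{-1}\right) \frac{11303}{72} = \left(6 + 1\right) \frac{11303}{72} = 7 \cdot \frac{11303}{72} = \frac{79121}{72}$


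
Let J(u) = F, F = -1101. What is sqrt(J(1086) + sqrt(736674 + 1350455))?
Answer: sqrt(-1101 + 11*sqrt(17249)) ≈ 18.539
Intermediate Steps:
J(u) = -1101
sqrt(J(1086) + sqrt(736674 + 1350455)) = sqrt(-1101 + sqrt(736674 + 1350455)) = sqrt(-1101 + sqrt(2087129)) = sqrt(-1101 + 11*sqrt(17249))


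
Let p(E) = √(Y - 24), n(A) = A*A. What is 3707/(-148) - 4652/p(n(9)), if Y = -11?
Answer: -3707/148 + 4652*I*√35/35 ≈ -25.047 + 786.33*I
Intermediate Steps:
n(A) = A²
p(E) = I*√35 (p(E) = √(-11 - 24) = √(-35) = I*√35)
3707/(-148) - 4652/p(n(9)) = 3707/(-148) - 4652*(-I*√35/35) = 3707*(-1/148) - (-4652)*I*√35/35 = -3707/148 + 4652*I*√35/35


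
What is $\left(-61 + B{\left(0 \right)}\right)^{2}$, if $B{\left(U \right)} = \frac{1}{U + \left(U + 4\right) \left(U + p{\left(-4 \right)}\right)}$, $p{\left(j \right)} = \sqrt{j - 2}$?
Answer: $\frac{\left(1464 + i \sqrt{6}\right)^{2}}{576} \approx 3721.0 + 12.452 i$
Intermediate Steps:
$p{\left(j \right)} = \sqrt{-2 + j}$
$B{\left(U \right)} = \frac{1}{U + \left(4 + U\right) \left(U + i \sqrt{6}\right)}$ ($B{\left(U \right)} = \frac{1}{U + \left(U + 4\right) \left(U + \sqrt{-2 - 4}\right)} = \frac{1}{U + \left(4 + U\right) \left(U + \sqrt{-6}\right)} = \frac{1}{U + \left(4 + U\right) \left(U + i \sqrt{6}\right)}$)
$\left(-61 + B{\left(0 \right)}\right)^{2} = \left(-61 + \frac{1}{0^{2} + 5 \cdot 0 + 4 i \sqrt{6} + i 0 \sqrt{6}}\right)^{2} = \left(-61 + \frac{1}{0 + 0 + 4 i \sqrt{6} + 0}\right)^{2} = \left(-61 + \frac{1}{4 i \sqrt{6}}\right)^{2} = \left(-61 - \frac{i \sqrt{6}}{24}\right)^{2}$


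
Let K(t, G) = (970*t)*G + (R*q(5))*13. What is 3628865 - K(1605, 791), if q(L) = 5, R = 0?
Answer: -1227839485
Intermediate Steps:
K(t, G) = 970*G*t (K(t, G) = (970*t)*G + (0*5)*13 = 970*G*t + 0*13 = 970*G*t + 0 = 970*G*t)
3628865 - K(1605, 791) = 3628865 - 970*791*1605 = 3628865 - 1*1231468350 = 3628865 - 1231468350 = -1227839485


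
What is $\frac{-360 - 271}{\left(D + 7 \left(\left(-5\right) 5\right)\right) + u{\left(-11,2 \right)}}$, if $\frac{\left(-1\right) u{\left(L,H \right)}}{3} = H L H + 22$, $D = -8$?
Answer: $\frac{631}{117} \approx 5.3932$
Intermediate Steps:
$u{\left(L,H \right)} = -66 - 3 L H^{2}$ ($u{\left(L,H \right)} = - 3 \left(H L H + 22\right) = - 3 \left(L H^{2} + 22\right) = - 3 \left(22 + L H^{2}\right) = -66 - 3 L H^{2}$)
$\frac{-360 - 271}{\left(D + 7 \left(\left(-5\right) 5\right)\right) + u{\left(-11,2 \right)}} = \frac{-360 - 271}{\left(-8 + 7 \left(\left(-5\right) 5\right)\right) - \left(66 - 33 \cdot 2^{2}\right)} = - \frac{631}{\left(-8 + 7 \left(-25\right)\right) - \left(66 - 132\right)} = - \frac{631}{\left(-8 - 175\right) + \left(-66 + 132\right)} = - \frac{631}{-183 + 66} = - \frac{631}{-117} = \left(-631\right) \left(- \frac{1}{117}\right) = \frac{631}{117}$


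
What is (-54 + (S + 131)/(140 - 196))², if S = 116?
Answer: 10699441/3136 ≈ 3411.8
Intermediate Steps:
(-54 + (S + 131)/(140 - 196))² = (-54 + (116 + 131)/(140 - 196))² = (-54 + 247/(-56))² = (-54 + 247*(-1/56))² = (-54 - 247/56)² = (-3271/56)² = 10699441/3136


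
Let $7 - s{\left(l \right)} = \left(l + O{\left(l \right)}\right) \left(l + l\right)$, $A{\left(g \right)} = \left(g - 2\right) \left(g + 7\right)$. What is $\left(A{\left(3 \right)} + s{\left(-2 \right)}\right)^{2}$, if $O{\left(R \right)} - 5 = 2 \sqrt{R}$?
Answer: $713 + 464 i \sqrt{2} \approx 713.0 + 656.2 i$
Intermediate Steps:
$O{\left(R \right)} = 5 + 2 \sqrt{R}$
$A{\left(g \right)} = \left(-2 + g\right) \left(7 + g\right)$
$s{\left(l \right)} = 7 - 2 l \left(5 + l + 2 \sqrt{l}\right)$ ($s{\left(l \right)} = 7 - \left(l + \left(5 + 2 \sqrt{l}\right)\right) \left(l + l\right) = 7 - \left(5 + l + 2 \sqrt{l}\right) 2 l = 7 - 2 l \left(5 + l + 2 \sqrt{l}\right)$)
$\left(A{\left(3 \right)} + s{\left(-2 \right)}\right)^{2} = \left(\left(-14 + 3^{2} + 5 \cdot 3\right) - \left(-27 + 8 - 8 i \sqrt{2}\right)\right)^{2} = \left(\left(-14 + 9 + 15\right) + \left(7 + 20 - 4 \left(- 2 i \sqrt{2}\right) - 8\right)\right)^{2} = \left(10 + \left(7 + 20 + 8 i \sqrt{2} - 8\right)\right)^{2} = \left(10 + \left(19 + 8 i \sqrt{2}\right)\right)^{2} = \left(29 + 8 i \sqrt{2}\right)^{2}$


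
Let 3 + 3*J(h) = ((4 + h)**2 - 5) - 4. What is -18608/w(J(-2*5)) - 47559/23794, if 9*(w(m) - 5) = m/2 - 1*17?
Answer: -62286729/11897 ≈ -5235.5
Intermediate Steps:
J(h) = -4 + (4 + h)**2/3 (J(h) = -1 + (((4 + h)**2 - 5) - 4)/3 = -1 + ((-5 + (4 + h)**2) - 4)/3 = -1 + (-9 + (4 + h)**2)/3 = -1 + (-3 + (4 + h)**2/3) = -4 + (4 + h)**2/3)
w(m) = 28/9 + m/18 (w(m) = 5 + (m/2 - 1*17)/9 = 5 + (m*(1/2) - 17)/9 = 5 + (m/2 - 17)/9 = 5 + (-17 + m/2)/9 = 5 + (-17/9 + m/18) = 28/9 + m/18)
-18608/w(J(-2*5)) - 47559/23794 = -18608/(28/9 + (-4 + (4 - 2*5)**2/3)/18) - 47559/23794 = -18608/(28/9 + (-4 + (4 - 10)**2/3)/18) - 47559*1/23794 = -18608/(28/9 + (-4 + (1/3)*(-6)**2)/18) - 47559/23794 = -18608/(28/9 + (-4 + (1/3)*36)/18) - 47559/23794 = -18608/(28/9 + (-4 + 12)/18) - 47559/23794 = -18608/(28/9 + (1/18)*8) - 47559/23794 = -18608/(28/9 + 4/9) - 47559/23794 = -18608/32/9 - 47559/23794 = -18608*9/32 - 47559/23794 = -10467/2 - 47559/23794 = -62286729/11897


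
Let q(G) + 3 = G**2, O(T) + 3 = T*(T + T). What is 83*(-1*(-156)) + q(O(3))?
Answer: 13170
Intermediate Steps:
O(T) = -3 + 2*T**2 (O(T) = -3 + T*(T + T) = -3 + T*(2*T) = -3 + 2*T**2)
q(G) = -3 + G**2
83*(-1*(-156)) + q(O(3)) = 83*(-1*(-156)) + (-3 + (-3 + 2*3**2)**2) = 83*156 + (-3 + (-3 + 2*9)**2) = 12948 + (-3 + (-3 + 18)**2) = 12948 + (-3 + 15**2) = 12948 + (-3 + 225) = 12948 + 222 = 13170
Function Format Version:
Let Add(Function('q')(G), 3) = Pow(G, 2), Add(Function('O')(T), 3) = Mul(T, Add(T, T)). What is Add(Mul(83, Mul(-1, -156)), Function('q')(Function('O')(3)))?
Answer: 13170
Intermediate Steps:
Function('O')(T) = Add(-3, Mul(2, Pow(T, 2))) (Function('O')(T) = Add(-3, Mul(T, Add(T, T))) = Add(-3, Mul(T, Mul(2, T))) = Add(-3, Mul(2, Pow(T, 2))))
Function('q')(G) = Add(-3, Pow(G, 2))
Add(Mul(83, Mul(-1, -156)), Function('q')(Function('O')(3))) = Add(Mul(83, Mul(-1, -156)), Add(-3, Pow(Add(-3, Mul(2, Pow(3, 2))), 2))) = Add(Mul(83, 156), Add(-3, Pow(Add(-3, Mul(2, 9)), 2))) = Add(12948, Add(-3, Pow(Add(-3, 18), 2))) = Add(12948, Add(-3, Pow(15, 2))) = Add(12948, Add(-3, 225)) = Add(12948, 222) = 13170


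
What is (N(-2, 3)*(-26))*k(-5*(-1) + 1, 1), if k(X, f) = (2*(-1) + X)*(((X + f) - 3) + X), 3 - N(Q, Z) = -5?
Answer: -8320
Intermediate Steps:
N(Q, Z) = 8 (N(Q, Z) = 3 - 1*(-5) = 3 + 5 = 8)
k(X, f) = (-2 + X)*(-3 + f + 2*X) (k(X, f) = (-2 + X)*((-3 + X + f) + X) = (-2 + X)*(-3 + f + 2*X))
(N(-2, 3)*(-26))*k(-5*(-1) + 1, 1) = (8*(-26))*(6 - 7*(-5*(-1) + 1) - 2*1 + 2*(-5*(-1) + 1)**2 + (-5*(-1) + 1)*1) = -208*(6 - 7*(5 + 1) - 2 + 2*(5 + 1)**2 + (5 + 1)*1) = -208*(6 - 7*6 - 2 + 2*6**2 + 6*1) = -208*(6 - 42 - 2 + 2*36 + 6) = -208*(6 - 42 - 2 + 72 + 6) = -208*40 = -8320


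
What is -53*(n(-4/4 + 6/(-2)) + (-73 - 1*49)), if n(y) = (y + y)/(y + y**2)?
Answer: 19504/3 ≈ 6501.3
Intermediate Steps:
n(y) = 2*y/(y + y**2) (n(y) = (2*y)/(y + y**2) = 2*y/(y + y**2))
-53*(n(-4/4 + 6/(-2)) + (-73 - 1*49)) = -53*(2/(1 + (-4/4 + 6/(-2))) + (-73 - 1*49)) = -53*(2/(1 + (-4*1/4 + 6*(-1/2))) + (-73 - 49)) = -53*(2/(1 + (-1 - 3)) - 122) = -53*(2/(1 - 4) - 122) = -53*(2/(-3) - 122) = -53*(2*(-1/3) - 122) = -53*(-2/3 - 122) = -53*(-368/3) = 19504/3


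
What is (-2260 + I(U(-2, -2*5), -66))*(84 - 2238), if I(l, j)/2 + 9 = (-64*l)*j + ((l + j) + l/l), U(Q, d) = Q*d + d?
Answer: -176826168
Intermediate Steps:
U(Q, d) = d + Q*d
I(l, j) = -16 + 2*j + 2*l - 128*j*l (I(l, j) = -18 + 2*((-64*l)*j + ((l + j) + l/l)) = -18 + 2*(-64*j*l + ((j + l) + 1)) = -18 + 2*(-64*j*l + (1 + j + l)) = -18 + 2*(1 + j + l - 64*j*l) = -18 + (2 + 2*j + 2*l - 128*j*l) = -16 + 2*j + 2*l - 128*j*l)
(-2260 + I(U(-2, -2*5), -66))*(84 - 2238) = (-2260 + (-16 + 2*(-66) + 2*((-2*5)*(1 - 2)) - 128*(-66)*(-2*5)*(1 - 2)))*(84 - 2238) = (-2260 + (-16 - 132 + 2*(-10*(-1)) - 128*(-66)*(-10*(-1))))*(-2154) = (-2260 + (-16 - 132 + 2*10 - 128*(-66)*10))*(-2154) = (-2260 + (-16 - 132 + 20 + 84480))*(-2154) = (-2260 + 84352)*(-2154) = 82092*(-2154) = -176826168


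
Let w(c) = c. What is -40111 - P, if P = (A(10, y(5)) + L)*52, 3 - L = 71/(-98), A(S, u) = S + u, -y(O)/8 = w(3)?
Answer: -1939257/49 ≈ -39577.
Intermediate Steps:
y(O) = -24 (y(O) = -8*3 = -24)
L = 365/98 (L = 3 - 71/(-98) = 3 - 71*(-1)/98 = 3 - 1*(-71/98) = 3 + 71/98 = 365/98 ≈ 3.7245)
P = -26182/49 (P = ((10 - 24) + 365/98)*52 = (-14 + 365/98)*52 = -1007/98*52 = -26182/49 ≈ -534.33)
-40111 - P = -40111 - 1*(-26182/49) = -40111 + 26182/49 = -1939257/49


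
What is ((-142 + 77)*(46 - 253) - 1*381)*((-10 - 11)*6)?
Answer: -1647324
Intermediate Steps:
((-142 + 77)*(46 - 253) - 1*381)*((-10 - 11)*6) = (-65*(-207) - 381)*(-21*6) = (13455 - 381)*(-126) = 13074*(-126) = -1647324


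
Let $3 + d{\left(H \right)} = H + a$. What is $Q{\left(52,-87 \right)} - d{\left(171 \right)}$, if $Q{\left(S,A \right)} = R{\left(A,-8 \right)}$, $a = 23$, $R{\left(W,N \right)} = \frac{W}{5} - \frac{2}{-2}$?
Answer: $- \frac{1037}{5} \approx -207.4$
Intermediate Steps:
$R{\left(W,N \right)} = 1 + \frac{W}{5}$ ($R{\left(W,N \right)} = W \frac{1}{5} - -1 = \frac{W}{5} + 1 = 1 + \frac{W}{5}$)
$Q{\left(S,A \right)} = 1 + \frac{A}{5}$
$d{\left(H \right)} = 20 + H$ ($d{\left(H \right)} = -3 + \left(H + 23\right) = -3 + \left(23 + H\right) = 20 + H$)
$Q{\left(52,-87 \right)} - d{\left(171 \right)} = \left(1 + \frac{1}{5} \left(-87\right)\right) - \left(20 + 171\right) = \left(1 - \frac{87}{5}\right) - 191 = - \frac{82}{5} - 191 = - \frac{1037}{5}$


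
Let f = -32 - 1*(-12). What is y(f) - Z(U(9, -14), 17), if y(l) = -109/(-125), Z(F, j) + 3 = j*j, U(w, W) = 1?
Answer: -35641/125 ≈ -285.13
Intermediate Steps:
Z(F, j) = -3 + j**2 (Z(F, j) = -3 + j*j = -3 + j**2)
f = -20 (f = -32 + 12 = -20)
y(l) = 109/125 (y(l) = -109*(-1/125) = 109/125)
y(f) - Z(U(9, -14), 17) = 109/125 - (-3 + 17**2) = 109/125 - (-3 + 289) = 109/125 - 1*286 = 109/125 - 286 = -35641/125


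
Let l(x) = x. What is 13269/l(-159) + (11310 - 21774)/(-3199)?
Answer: -13594585/169547 ≈ -80.182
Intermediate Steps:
13269/l(-159) + (11310 - 21774)/(-3199) = 13269/(-159) + (11310 - 21774)/(-3199) = 13269*(-1/159) - 10464*(-1/3199) = -4423/53 + 10464/3199 = -13594585/169547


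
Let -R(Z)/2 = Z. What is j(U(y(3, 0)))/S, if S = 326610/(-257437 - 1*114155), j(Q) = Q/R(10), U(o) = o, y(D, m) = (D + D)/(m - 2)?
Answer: -15483/90725 ≈ -0.17066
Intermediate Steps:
y(D, m) = 2*D/(-2 + m) (y(D, m) = (2*D)/(-2 + m) = 2*D/(-2 + m))
R(Z) = -2*Z
j(Q) = -Q/20 (j(Q) = Q/((-2*10)) = Q/(-20) = Q*(-1/20) = -Q/20)
S = -18145/20644 (S = 326610/(-257437 - 114155) = 326610/(-371592) = 326610*(-1/371592) = -18145/20644 ≈ -0.87895)
j(U(y(3, 0)))/S = (-3/(10*(-2 + 0)))/(-18145/20644) = -3/(10*(-2))*(-20644/18145) = -3*(-1)/(10*2)*(-20644/18145) = -1/20*(-3)*(-20644/18145) = (3/20)*(-20644/18145) = -15483/90725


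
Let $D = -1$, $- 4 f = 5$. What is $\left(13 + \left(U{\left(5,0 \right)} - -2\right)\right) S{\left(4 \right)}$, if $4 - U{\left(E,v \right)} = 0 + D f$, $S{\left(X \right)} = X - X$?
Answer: $0$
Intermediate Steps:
$S{\left(X \right)} = 0$
$f = - \frac{5}{4}$ ($f = \left(- \frac{1}{4}\right) 5 = - \frac{5}{4} \approx -1.25$)
$U{\left(E,v \right)} = \frac{11}{4}$ ($U{\left(E,v \right)} = 4 - \left(0 - - \frac{5}{4}\right) = 4 - \left(0 + \frac{5}{4}\right) = 4 - \frac{5}{4} = \frac{11}{4}$)
$\left(13 + \left(U{\left(5,0 \right)} - -2\right)\right) S{\left(4 \right)} = \left(13 + \left(\frac{11}{4} - -2\right)\right) 0 = \left(13 + \left(\frac{11}{4} + 2\right)\right) 0 = \left(13 + \frac{19}{4}\right) 0 = \frac{71}{4} \cdot 0 = 0$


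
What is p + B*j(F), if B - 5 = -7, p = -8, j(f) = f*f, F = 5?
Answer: -58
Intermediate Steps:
j(f) = f²
B = -2 (B = 5 - 7 = -2)
p + B*j(F) = -8 - 2*5² = -8 - 2*25 = -8 - 50 = -58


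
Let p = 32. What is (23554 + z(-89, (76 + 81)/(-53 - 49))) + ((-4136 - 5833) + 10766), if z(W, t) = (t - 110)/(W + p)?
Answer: 141588091/5814 ≈ 24353.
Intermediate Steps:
z(W, t) = (-110 + t)/(32 + W) (z(W, t) = (t - 110)/(W + 32) = (-110 + t)/(32 + W))
(23554 + z(-89, (76 + 81)/(-53 - 49))) + ((-4136 - 5833) + 10766) = (23554 + (-110 + (76 + 81)/(-53 - 49))/(32 - 89)) + ((-4136 - 5833) + 10766) = (23554 + (-110 + 157/(-102))/(-57)) + (-9969 + 10766) = (23554 - (-110 + 157*(-1/102))/57) + 797 = (23554 - (-110 - 157/102)/57) + 797 = (23554 - 1/57*(-11377/102)) + 797 = (23554 + 11377/5814) + 797 = 136954333/5814 + 797 = 141588091/5814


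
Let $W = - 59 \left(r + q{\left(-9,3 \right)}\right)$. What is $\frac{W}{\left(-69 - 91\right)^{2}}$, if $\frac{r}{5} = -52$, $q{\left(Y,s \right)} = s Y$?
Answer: $\frac{16933}{25600} \approx 0.66145$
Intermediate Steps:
$q{\left(Y,s \right)} = Y s$
$r = -260$ ($r = 5 \left(-52\right) = -260$)
$W = 16933$ ($W = - 59 \left(-260 - 27\right) = \left(-59\right) \left(-287\right) = 16933$)
$\frac{W}{\left(-69 - 91\right)^{2}} = \frac{16933}{\left(-69 - 91\right)^{2}} = \frac{16933}{\left(-160\right)^{2}} = \frac{16933}{25600}$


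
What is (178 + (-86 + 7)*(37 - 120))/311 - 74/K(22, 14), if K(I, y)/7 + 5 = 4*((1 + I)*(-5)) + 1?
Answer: 10949147/505064 ≈ 21.679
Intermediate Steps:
K(I, y) = -168 - 140*I (K(I, y) = -35 + 7*(4*((1 + I)*(-5)) + 1) = -35 + 7*(4*(-5 - 5*I) + 1) = -35 + 7*((-20 - 20*I) + 1) = -35 + 7*(-19 - 20*I) = -35 + (-133 - 140*I) = -168 - 140*I)
(178 + (-86 + 7)*(37 - 120))/311 - 74/K(22, 14) = (178 + (-86 + 7)*(37 - 120))/311 - 74/(-168 - 140*22) = (178 - 79*(-83))*(1/311) - 74/(-168 - 3080) = (178 + 6557)*(1/311) - 74/(-3248) = 6735*(1/311) - 74*(-1/3248) = 6735/311 + 37/1624 = 10949147/505064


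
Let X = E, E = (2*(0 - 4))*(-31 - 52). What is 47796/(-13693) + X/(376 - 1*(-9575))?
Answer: -466525844/136259043 ≈ -3.4238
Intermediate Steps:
E = 664 (E = (2*(-4))*(-83) = -8*(-83) = 664)
X = 664
47796/(-13693) + X/(376 - 1*(-9575)) = 47796/(-13693) + 664/(376 - 1*(-9575)) = 47796*(-1/13693) + 664/(376 + 9575) = -47796/13693 + 664/9951 = -466525844/136259043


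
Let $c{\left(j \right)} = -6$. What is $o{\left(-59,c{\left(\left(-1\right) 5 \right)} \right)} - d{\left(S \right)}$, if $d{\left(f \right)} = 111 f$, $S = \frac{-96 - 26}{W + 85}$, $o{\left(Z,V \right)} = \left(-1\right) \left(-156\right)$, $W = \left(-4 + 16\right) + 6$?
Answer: $\frac{29610}{103} \approx 287.48$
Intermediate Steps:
$W = 18$ ($W = 12 + 6 = 18$)
$o{\left(Z,V \right)} = 156$
$S = - \frac{122}{103}$ ($S = \frac{-96 - 26}{18 + 85} = - \frac{122}{103} \approx -1.1845$)
$o{\left(-59,c{\left(\left(-1\right) 5 \right)} \right)} - d{\left(S \right)} = 156 - 111 \left(- \frac{122}{103}\right) = 156 - - \frac{13542}{103} = 156 + \frac{13542}{103} = \frac{29610}{103}$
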